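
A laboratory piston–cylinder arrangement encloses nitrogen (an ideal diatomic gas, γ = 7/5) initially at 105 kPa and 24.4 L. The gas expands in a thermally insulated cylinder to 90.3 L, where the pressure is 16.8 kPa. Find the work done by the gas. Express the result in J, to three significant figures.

W ≈ 2610 J

Adiabatic: W = (P₁V₁ − P₂V₂)/(γ − 1) with γ = 7/5.
P₁V₁ = 2562 J, P₂V₂ = 1517 J.
W = (2562 − 1517) / 0.4 = 2612 J.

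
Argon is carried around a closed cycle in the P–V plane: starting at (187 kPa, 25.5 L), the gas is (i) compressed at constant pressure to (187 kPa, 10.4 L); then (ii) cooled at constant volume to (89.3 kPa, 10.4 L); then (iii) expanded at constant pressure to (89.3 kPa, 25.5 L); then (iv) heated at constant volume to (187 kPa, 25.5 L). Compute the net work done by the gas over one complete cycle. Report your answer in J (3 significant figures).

W_net ≈ -1480 J

Constant-volume legs do no work.
W(i) = (187)(10.4 − 25.5) = -2824 J; W(iii) = (89.3)(25.5 − 10.4) = 1348 J.
W_net = -2824 + 1348 = -1475 J (the counter-clockwise enclosed area).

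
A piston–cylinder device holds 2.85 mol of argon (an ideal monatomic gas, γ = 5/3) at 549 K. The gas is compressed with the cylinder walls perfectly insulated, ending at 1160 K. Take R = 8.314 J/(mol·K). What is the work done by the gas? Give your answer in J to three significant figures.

W ≈ -21700 J

Adiabatic ⇒ Q = 0, so W_by = −ΔU = nCᵥ(T₁ − T₂).
Cᵥ = 3R/2 = 12.47 J/(mol·K).
W = (2.85)(12.47)(549 − 1160) = -21716 J.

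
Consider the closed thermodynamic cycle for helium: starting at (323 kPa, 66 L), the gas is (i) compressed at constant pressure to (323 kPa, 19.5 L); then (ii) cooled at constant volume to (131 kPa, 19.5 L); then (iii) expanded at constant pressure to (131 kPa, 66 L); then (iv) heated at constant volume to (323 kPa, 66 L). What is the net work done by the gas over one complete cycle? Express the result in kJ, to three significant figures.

Constant-volume legs do no work.
W(i) = (323)(19.5 − 66) = -15020 J; W(iii) = (131)(66 − 19.5) = 6092 J.
W_net = -15020 + 6092 = -8928 J (the counter-clockwise enclosed area).

W_net ≈ -8.93 kJ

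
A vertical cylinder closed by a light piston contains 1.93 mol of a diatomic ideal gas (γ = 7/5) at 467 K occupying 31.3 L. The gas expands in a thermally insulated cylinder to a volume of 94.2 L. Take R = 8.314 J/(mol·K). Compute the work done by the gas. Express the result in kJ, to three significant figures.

Adiabatic: TV^(γ−1) = const with γ = 7/5.
T₂ = T₁ (V₁/V₂)^(γ−1) = 467 × (31.3/94.2)^0.4 = 467 × 0.6436 = 300.5 K.
W_by = nCᵥ(T₁ − T₂) = (1.93)(20.79)(467 − 300.5) = 6677 J.

W ≈ 6.68 kJ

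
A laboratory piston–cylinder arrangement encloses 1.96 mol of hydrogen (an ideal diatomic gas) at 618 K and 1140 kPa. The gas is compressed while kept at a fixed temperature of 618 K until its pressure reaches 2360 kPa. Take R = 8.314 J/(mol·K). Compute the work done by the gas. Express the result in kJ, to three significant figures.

W ≈ -7.33 kJ

Isothermal process: W = nRT ln(V₂/V₁) = nRT ln(P₁/P₂).
W = (1.96)(8.314)(618) × ln(1140/2360)
  = 10071 × ln(0.4831) = 10071 × -0.7276
W_by_gas = -7328 J.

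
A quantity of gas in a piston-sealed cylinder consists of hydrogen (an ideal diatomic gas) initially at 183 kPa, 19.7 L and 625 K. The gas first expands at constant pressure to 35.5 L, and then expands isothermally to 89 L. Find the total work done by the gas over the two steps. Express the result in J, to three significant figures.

Step 1 (isobaric): W = PΔV = (183 kPa)(35.5 − 19.7 L) = 2891 J.
After step 1: P = 183 kPa, V = 35.5 L, T = 1126 K.
Step 2 (isothermal): W = P₁V₁ ln(V₂/V₁) = (6496) ln(89/35.5) = 5971 J.
W_total = 2891 + 5971 = 8862 J.

W_total ≈ 8860 J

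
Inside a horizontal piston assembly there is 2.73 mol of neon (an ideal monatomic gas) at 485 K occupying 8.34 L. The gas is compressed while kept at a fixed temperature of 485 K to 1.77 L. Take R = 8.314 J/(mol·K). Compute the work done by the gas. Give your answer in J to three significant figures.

W ≈ -17100 J

Isothermal: W = nRT ln(V₂/V₁).
W = (2.73)(8.314)(485) × ln(1.77/8.34)
  = 11008 × -1.55
W_by_gas = -17064 J.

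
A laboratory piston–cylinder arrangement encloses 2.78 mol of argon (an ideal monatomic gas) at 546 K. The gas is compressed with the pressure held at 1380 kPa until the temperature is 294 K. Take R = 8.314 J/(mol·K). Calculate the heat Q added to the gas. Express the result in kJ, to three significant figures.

Isobaric: W = nRΔT = (2.78)(8.314)(-252) = -5824 J.
ΔU = nCᵥΔT with Cᵥ = 3R/2: ΔU = (2.78)(12.47)(-252) = -8737 J.
Q = ΔU + W = -8737 − 5824 = -14561 J.

Q ≈ -14.6 kJ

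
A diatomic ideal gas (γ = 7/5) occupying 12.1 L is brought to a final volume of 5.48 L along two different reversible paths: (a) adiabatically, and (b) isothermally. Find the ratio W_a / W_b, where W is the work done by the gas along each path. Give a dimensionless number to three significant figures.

W_a / W_b ≈ 1.18

Path (a) adiabatic: W = P₁V₁(1 − (V₁/V₂)^(γ−1))/(γ−1) → W_a/(P₁V₁) = -0.932.
Path (b) isothermal: W = P₁V₁ ln(V₂/V₁) → W_b/(P₁V₁) = -0.7921.
W_a / W_b = -0.932 / -0.7921 = 1.177.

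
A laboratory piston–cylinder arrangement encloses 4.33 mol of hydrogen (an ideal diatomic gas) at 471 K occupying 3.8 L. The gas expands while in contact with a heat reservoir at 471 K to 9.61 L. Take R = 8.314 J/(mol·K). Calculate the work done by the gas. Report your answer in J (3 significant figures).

Isothermal: W = nRT ln(V₂/V₁).
W = (4.33)(8.314)(471) × ln(9.61/3.8)
  = 16956 × 0.9278
W_by_gas = 15732 J.

W ≈ 15700 J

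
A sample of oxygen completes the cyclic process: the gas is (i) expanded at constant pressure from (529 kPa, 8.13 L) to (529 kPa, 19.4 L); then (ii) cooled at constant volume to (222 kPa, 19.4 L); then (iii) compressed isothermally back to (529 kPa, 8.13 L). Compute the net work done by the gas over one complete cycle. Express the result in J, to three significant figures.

W_net ≈ 2220 J

Leg (i): W = PΔV = (529)(19.4 − 8.13) = 5962 J.
Leg (ii): W = 0.
Leg (iii): W = PᵢVᵢ ln(V_f/Vᵢ) = (4307) ln(8.13/19.4) = -3746 J.
W_net = 5962 − 3746 = 2216 J.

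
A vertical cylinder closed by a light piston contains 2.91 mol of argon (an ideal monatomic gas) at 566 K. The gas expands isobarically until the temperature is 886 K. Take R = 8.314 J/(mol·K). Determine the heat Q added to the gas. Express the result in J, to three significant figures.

Isobaric: W = nRΔT = (2.91)(8.314)(320) = 7742 J.
ΔU = nCᵥΔT with Cᵥ = 3R/2: ΔU = (2.91)(12.47)(320) = 11613 J.
Q = ΔU + W = 11613 + 7742 = 19355 J.

Q ≈ 19400 J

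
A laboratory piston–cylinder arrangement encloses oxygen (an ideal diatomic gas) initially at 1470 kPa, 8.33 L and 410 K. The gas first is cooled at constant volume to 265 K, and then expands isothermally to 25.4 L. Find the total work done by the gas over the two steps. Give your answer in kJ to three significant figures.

W_total ≈ 8.82 kJ

Step 1 (isochoric): W = 0 (constant volume).
After step 1: P = 950.1 kPa (V unchanged).
Step 2 (isothermal): W = P₁V₁ ln(V₂/V₁) = (7915) ln(25.4/8.33) = 8824 J.
W_total = 0 + 8824 = 8824 J.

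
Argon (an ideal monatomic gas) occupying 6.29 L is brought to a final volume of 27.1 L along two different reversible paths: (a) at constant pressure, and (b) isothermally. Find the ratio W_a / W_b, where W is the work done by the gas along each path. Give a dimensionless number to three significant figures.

W_a / W_b ≈ 2.27

Path (a) isobaric: W = P₁(V₂ − V₁) → W_a/(P₁V₁) = 3.308.
Path (b) isothermal: W = P₁V₁ ln(V₂/V₁) → W_b/(P₁V₁) = 1.461.
W_a / W_b = 3.308 / 1.461 = 2.265.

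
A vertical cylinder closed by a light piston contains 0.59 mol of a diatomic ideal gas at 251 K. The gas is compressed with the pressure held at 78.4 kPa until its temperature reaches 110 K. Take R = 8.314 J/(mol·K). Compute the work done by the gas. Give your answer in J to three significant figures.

Isobaric: W = P ΔV = nR ΔT.
W = (0.59)(8.314)(110 − 251) = -691.6 J.

W ≈ -692 J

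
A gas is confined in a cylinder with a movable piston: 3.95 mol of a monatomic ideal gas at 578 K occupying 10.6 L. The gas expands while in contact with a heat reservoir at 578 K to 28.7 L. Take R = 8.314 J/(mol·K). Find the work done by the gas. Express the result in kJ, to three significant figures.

Isothermal: W = nRT ln(V₂/V₁).
W = (3.95)(8.314)(578) × ln(28.7/10.6)
  = 18982 × 0.996
W_by_gas = 18907 J.

W ≈ 18.9 kJ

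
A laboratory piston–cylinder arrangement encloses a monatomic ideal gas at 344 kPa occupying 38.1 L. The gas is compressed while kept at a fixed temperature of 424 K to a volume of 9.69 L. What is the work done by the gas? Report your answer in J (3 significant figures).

Isothermal: W = nRT ln(V₂/V₁) = P₁V₁ ln(V₂/V₁).
P₁V₁ = (344 kPa)(38.1 L) = 13106 J.
W = 13106 × ln(9.69/38.1) = 13106 × -1.369
W_by_gas = -17944 J.

W ≈ -17900 J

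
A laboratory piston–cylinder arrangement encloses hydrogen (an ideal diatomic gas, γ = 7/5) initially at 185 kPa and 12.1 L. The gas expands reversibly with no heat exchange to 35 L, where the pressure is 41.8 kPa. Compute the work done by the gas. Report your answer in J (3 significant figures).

W ≈ 1940 J

Adiabatic: W = (P₁V₁ − P₂V₂)/(γ − 1) with γ = 7/5.
P₁V₁ = 2238 J, P₂V₂ = 1463 J.
W = (2238 − 1463) / 0.4 = 1939 J.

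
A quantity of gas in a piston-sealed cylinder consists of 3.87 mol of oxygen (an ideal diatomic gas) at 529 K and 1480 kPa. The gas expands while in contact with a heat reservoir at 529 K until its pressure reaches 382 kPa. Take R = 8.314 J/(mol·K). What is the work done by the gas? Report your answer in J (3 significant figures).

W ≈ 23100 J

Isothermal process: W = nRT ln(V₂/V₁) = nRT ln(P₁/P₂).
W = (3.87)(8.314)(529) × ln(1480/382)
  = 17021 × ln(3.874) = 17021 × 1.354
W_by_gas = 23052 J.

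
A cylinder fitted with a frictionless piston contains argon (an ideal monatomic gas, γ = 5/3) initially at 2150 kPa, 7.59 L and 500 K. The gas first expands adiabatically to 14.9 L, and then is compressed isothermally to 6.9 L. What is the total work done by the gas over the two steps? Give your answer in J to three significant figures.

Step 1 (adiabatic): W = (P₁V₁ − P₂V₂)/(γ−1) = (16318 − 10408)/0.667 = 8865 J.
After step 1: P = 698.6 kPa, V = 14.9 L, T = 318.9 K.
Step 2 (isothermal): W = P₁V₁ ln(V₂/V₁) = (10408) ln(6.9/14.9) = -8013 J.
W_total = 8865 − 8013 = 852.4 J.

W_total ≈ 852 J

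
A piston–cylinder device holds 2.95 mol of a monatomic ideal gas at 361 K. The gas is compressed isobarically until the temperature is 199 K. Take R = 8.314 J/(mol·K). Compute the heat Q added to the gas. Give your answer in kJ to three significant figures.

Isobaric: W = nRΔT = (2.95)(8.314)(-162) = -3973 J.
ΔU = nCᵥΔT with Cᵥ = 3R/2: ΔU = (2.95)(12.47)(-162) = -5960 J.
Q = ΔU + W = -5960 − 3973 = -9933 J.

Q ≈ -9.93 kJ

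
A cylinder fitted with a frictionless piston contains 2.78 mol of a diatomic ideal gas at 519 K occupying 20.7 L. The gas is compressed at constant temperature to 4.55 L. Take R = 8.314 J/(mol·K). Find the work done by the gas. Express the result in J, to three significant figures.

W ≈ -18200 J

Isothermal: W = nRT ln(V₂/V₁).
W = (2.78)(8.314)(519) × ln(4.55/20.7)
  = 11996 × -1.515
W_by_gas = -18173 J.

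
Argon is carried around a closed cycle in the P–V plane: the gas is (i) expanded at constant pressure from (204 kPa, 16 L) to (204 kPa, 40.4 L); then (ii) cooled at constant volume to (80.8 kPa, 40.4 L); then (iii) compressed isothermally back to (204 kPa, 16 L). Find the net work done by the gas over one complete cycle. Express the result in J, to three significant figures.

W_net ≈ 1950 J

Leg (i): W = PΔV = (204)(40.4 − 16) = 4978 J.
Leg (ii): W = 0.
Leg (iii): W = PᵢVᵢ ln(V_f/Vᵢ) = (3264) ln(16/40.4) = -3024 J.
W_net = 4978 − 3024 = 1954 J.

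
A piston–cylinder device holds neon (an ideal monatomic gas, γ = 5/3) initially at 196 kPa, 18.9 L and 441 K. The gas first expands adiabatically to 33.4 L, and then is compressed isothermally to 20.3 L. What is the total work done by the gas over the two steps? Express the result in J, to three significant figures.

W_total ≈ 493 J

Step 1 (adiabatic): W = (P₁V₁ − P₂V₂)/(γ−1) = (3704 − 2534)/0.667 = 1755 J.
After step 1: P = 75.88 kPa, V = 33.4 L, T = 301.7 K.
Step 2 (isothermal): W = P₁V₁ ln(V₂/V₁) = (2534) ln(20.3/33.4) = -1262 J.
W_total = 1755 − 1262 = 493.2 J.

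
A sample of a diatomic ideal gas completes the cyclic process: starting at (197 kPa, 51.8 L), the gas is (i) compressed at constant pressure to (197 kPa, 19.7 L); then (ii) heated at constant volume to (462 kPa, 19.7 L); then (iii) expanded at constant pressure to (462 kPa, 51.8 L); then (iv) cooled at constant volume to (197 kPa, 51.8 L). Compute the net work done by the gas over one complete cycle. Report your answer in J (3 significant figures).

Constant-volume legs do no work.
W(i) = (197)(19.7 − 51.8) = -6324 J; W(iii) = (462)(51.8 − 19.7) = 14830 J.
W_net = -6324 + 14830 = 8506 J (the clockwise enclosed area).

W_net ≈ 8510 J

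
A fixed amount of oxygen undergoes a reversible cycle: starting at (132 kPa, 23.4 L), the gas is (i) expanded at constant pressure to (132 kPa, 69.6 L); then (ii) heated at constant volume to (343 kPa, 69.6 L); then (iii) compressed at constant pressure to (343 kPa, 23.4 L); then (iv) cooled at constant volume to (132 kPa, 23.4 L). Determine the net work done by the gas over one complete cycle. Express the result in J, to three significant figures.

Constant-volume legs do no work.
W(i) = (132)(69.6 − 23.4) = 6098 J; W(iii) = (343)(23.4 − 69.6) = -15847 J.
W_net = 6098 − 15847 = -9748 J (the counter-clockwise enclosed area).

W_net ≈ -9750 J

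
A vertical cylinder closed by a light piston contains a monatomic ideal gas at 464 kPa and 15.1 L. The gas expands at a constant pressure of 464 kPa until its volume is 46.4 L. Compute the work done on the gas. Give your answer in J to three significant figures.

Isobaric: W = P ΔV.
W = (464 kPa)(46.4 − 15.1 L) = (464)(31.3) = 14523 J.
Work on gas = −W_by = -14523 J.

W ≈ -14500 J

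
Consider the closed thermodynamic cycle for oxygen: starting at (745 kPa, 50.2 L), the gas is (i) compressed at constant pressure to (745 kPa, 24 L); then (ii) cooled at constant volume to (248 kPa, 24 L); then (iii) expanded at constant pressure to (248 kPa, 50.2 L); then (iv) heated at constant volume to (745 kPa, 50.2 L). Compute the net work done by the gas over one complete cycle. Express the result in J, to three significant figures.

Constant-volume legs do no work.
W(i) = (745)(24 − 50.2) = -19519 J; W(iii) = (248)(50.2 − 24) = 6498 J.
W_net = -19519 + 6498 = -13021 J (the counter-clockwise enclosed area).

W_net ≈ -13000 J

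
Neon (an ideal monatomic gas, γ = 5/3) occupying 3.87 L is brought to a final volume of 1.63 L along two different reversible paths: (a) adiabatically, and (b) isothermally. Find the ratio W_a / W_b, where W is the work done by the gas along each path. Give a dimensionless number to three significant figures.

Path (a) adiabatic: W = P₁V₁(1 − (V₁/V₂)^(γ−1))/(γ−1) → W_a/(P₁V₁) = -1.17.
Path (b) isothermal: W = P₁V₁ ln(V₂/V₁) → W_b/(P₁V₁) = -0.8647.
W_a / W_b = -1.17 / -0.8647 = 1.353.

W_a / W_b ≈ 1.35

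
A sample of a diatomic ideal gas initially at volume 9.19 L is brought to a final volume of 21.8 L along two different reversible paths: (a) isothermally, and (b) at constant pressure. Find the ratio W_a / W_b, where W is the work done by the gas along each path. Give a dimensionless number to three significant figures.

Path (a) isothermal: W = P₁V₁ ln(V₂/V₁) → W_a/(P₁V₁) = 0.8638.
Path (b) isobaric: W = P₁(V₂ − V₁) → W_b/(P₁V₁) = 1.372.
W_a / W_b = 0.8638 / 1.372 = 0.6295.

W_a / W_b ≈ 0.630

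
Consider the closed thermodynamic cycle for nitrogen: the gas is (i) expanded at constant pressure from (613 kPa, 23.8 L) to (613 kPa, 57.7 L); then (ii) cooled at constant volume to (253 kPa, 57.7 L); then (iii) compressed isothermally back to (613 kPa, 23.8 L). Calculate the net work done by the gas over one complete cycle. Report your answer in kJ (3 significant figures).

Leg (i): W = PΔV = (613)(57.7 − 23.8) = 20781 J.
Leg (ii): W = 0.
Leg (iii): W = PᵢVᵢ ln(V_f/Vᵢ) = (14598) ln(23.8/57.7) = -12928 J.
W_net = 20781 − 12928 = 7853 J.

W_net ≈ 7.85 kJ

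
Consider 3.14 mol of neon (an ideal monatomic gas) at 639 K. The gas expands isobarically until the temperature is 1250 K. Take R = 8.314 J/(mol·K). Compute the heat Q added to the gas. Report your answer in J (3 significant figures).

Q ≈ 39900 J

Isobaric: W = nRΔT = (3.14)(8.314)(611) = 15951 J.
ΔU = nCᵥΔT with Cᵥ = 3R/2: ΔU = (3.14)(12.47)(611) = 23926 J.
Q = ΔU + W = 23926 + 15951 = 39877 J.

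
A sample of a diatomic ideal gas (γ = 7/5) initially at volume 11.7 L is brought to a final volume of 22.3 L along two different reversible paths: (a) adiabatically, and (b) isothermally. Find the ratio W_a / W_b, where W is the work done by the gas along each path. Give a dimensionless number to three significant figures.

W_a / W_b ≈ 0.881

Path (a) adiabatic: W = P₁V₁(1 − (V₁/V₂)^(γ−1))/(γ−1) → W_a/(P₁V₁) = 0.5685.
Path (b) isothermal: W = P₁V₁ ln(V₂/V₁) → W_b/(P₁V₁) = 0.645.
W_a / W_b = 0.5685 / 0.645 = 0.8814.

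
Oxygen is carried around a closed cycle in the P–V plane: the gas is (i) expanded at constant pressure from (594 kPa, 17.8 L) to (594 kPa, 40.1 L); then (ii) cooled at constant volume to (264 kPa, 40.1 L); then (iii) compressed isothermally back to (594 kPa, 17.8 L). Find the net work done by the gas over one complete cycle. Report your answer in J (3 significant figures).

Leg (i): W = PΔV = (594)(40.1 − 17.8) = 13246 J.
Leg (ii): W = 0.
Leg (iii): W = PᵢVᵢ ln(V_f/Vᵢ) = (10586) ln(17.8/40.1) = -8598 J.
W_net = 13246 − 8598 = 4648 J.

W_net ≈ 4650 J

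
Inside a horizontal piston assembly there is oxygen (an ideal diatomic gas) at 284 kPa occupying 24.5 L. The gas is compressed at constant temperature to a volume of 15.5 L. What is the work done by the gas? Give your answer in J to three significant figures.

Isothermal: W = nRT ln(V₂/V₁) = P₁V₁ ln(V₂/V₁).
P₁V₁ = (284 kPa)(24.5 L) = 6958 J.
W = 6958 × ln(15.5/24.5) = 6958 × -0.4578
W_by_gas = -3186 J.

W ≈ -3190 J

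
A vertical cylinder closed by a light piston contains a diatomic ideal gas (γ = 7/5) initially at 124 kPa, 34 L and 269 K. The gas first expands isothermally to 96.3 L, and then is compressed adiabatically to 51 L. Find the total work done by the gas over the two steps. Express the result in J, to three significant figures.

Step 1 (isothermal): W = P₁V₁ ln(V₂/V₁) = (4216) ln(96.3/34) = 4389 J.
After step 1: P = 43.78 kPa, V = 96.3 L, T = 269 K.
Step 2 (adiabatic): W = (P₁V₁ − P₂V₂)/(γ−1) = (4216 − 5437)/0.4 = -3051 J.
W_total = 4389 − 3051 = 1338 J.

W_total ≈ 1340 J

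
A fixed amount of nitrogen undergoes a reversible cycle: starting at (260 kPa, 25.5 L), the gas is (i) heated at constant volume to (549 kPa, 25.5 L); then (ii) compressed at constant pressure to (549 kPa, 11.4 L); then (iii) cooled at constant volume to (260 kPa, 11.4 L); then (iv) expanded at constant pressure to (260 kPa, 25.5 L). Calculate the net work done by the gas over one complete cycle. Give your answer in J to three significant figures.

Constant-volume legs do no work.
W(ii) = (549)(11.4 − 25.5) = -7741 J; W(iv) = (260)(25.5 − 11.4) = 3666 J.
W_net = -7741 + 3666 = -4075 J (the counter-clockwise enclosed area).

W_net ≈ -4070 J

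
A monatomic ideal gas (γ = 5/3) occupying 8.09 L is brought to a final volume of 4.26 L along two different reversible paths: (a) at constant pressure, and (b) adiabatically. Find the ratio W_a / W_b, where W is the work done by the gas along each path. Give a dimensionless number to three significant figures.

W_a / W_b ≈ 0.592

Path (a) isobaric: W = P₁(V₂ − V₁) → W_a/(P₁V₁) = -0.4734.
Path (b) adiabatic: W = P₁V₁(1 − (V₁/V₂)^(γ−1))/(γ−1) → W_b/(P₁V₁) = -0.8003.
W_a / W_b = -0.4734 / -0.8003 = 0.5916.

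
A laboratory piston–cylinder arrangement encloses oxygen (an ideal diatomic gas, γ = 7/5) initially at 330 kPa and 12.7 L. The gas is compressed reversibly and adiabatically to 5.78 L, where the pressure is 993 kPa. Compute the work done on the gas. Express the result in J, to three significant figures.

Adiabatic: W = (P₁V₁ − P₂V₂)/(γ − 1) with γ = 7/5.
P₁V₁ = 4191 J, P₂V₂ = 5740 J.
W = (4191 − 5740) / 0.4 = -3871 J.
Work on gas = −W_by = 3871 J.

W ≈ 3870 J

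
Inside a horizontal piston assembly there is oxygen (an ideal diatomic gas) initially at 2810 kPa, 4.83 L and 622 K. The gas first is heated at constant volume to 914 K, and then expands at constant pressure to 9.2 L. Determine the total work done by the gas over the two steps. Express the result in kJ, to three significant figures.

Step 1 (isochoric): W = 0 (constant volume).
After step 1: P = 4129 kPa (V unchanged).
Step 2 (isobaric): W = PΔV = (4129 kPa)(9.2 − 4.83 L) = 18044 J.
W_total = 0 + 18044 = 18044 J.

W_total ≈ 18.0 kJ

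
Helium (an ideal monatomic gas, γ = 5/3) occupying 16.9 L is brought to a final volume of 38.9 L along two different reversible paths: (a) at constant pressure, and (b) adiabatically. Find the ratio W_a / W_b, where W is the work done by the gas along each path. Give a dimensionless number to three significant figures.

Path (a) isobaric: W = P₁(V₂ − V₁) → W_a/(P₁V₁) = 1.302.
Path (b) adiabatic: W = P₁V₁(1 − (V₁/V₂)^(γ−1))/(γ−1) → W_b/(P₁V₁) = 0.6396.
W_a / W_b = 1.302 / 0.6396 = 2.035.

W_a / W_b ≈ 2.04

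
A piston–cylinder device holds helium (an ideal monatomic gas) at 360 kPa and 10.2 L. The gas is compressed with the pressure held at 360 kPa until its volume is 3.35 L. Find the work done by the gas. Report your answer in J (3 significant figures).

Isobaric: W = P ΔV.
W = (360 kPa)(3.35 − 10.2 L) = (360)(-6.85) = -2466 J.

W ≈ -2470 J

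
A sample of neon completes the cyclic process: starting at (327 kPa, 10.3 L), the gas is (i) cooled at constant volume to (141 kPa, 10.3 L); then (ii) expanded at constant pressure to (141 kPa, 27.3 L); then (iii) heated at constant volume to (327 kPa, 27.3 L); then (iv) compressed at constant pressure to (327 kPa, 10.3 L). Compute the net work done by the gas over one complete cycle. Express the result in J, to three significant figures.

W_net ≈ -3160 J

Constant-volume legs do no work.
W(ii) = (141)(27.3 − 10.3) = 2397 J; W(iv) = (327)(10.3 − 27.3) = -5559 J.
W_net = 2397 − 5559 = -3162 J (the counter-clockwise enclosed area).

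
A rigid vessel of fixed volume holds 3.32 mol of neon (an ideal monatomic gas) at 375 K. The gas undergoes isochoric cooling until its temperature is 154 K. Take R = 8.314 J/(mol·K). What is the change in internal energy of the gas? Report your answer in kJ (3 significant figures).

Constant volume ⇒ W = 0, so Q = ΔU = nCᵥΔT with Cᵥ = 3R/2 = 12.47 J/(mol·K).
ΔU = (3.32)(12.47)(154 − 375) = -9150 J.

ΔU ≈ -9.15 kJ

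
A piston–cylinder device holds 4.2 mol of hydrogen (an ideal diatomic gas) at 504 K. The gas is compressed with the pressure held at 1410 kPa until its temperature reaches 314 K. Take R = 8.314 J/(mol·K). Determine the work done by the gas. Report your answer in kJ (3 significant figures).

W ≈ -6.63 kJ

Isobaric: W = P ΔV = nR ΔT.
W = (4.2)(8.314)(314 − 504) = -6635 J.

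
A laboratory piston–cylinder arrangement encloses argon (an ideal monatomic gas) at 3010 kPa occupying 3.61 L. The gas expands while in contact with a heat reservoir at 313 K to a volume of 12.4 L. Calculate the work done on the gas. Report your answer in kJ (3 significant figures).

Isothermal: W = nRT ln(V₂/V₁) = P₁V₁ ln(V₂/V₁).
P₁V₁ = (3010 kPa)(3.61 L) = 10866 J.
W = 10866 × ln(12.4/3.61) = 10866 × 1.234
W_by_gas = 13409 J; work on gas = −W_by = -13409 J.

W ≈ -13.4 kJ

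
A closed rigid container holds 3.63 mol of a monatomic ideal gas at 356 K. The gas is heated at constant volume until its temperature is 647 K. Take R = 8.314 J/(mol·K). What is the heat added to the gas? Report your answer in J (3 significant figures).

Constant volume ⇒ W = 0, so Q = ΔU = nCᵥΔT with Cᵥ = 3R/2 = 12.47 J/(mol·K).
ΔU = (3.63)(12.47)(647 − 356) = 13173 J.

Q ≈ 13200 J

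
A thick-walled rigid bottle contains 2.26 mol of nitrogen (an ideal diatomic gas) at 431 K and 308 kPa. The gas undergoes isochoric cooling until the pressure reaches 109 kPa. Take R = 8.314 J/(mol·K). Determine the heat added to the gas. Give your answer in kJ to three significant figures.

Constant volume ⇒ W = 0, so Q = ΔU = nCᵥΔT with Cᵥ = 5R/2 = 20.79 J/(mol·K).
At constant V, T₂/T₁ = P₂/P₁ ⇒ ΔT = T₁(P₂/P₁ − 1) = 431·(109/308 − 1) = -278.5 K.
ΔU = (2.26)(20.79)(-278.5) = -13081 J.

Q ≈ -13.1 kJ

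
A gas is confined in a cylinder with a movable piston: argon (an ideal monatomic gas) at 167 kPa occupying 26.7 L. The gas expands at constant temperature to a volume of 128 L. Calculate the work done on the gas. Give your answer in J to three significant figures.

Isothermal: W = nRT ln(V₂/V₁) = P₁V₁ ln(V₂/V₁).
P₁V₁ = (167 kPa)(26.7 L) = 4459 J.
W = 4459 × ln(128/26.7) = 4459 × 1.567
W_by_gas = 6989 J; work on gas = −W_by = -6989 J.

W ≈ -6990 J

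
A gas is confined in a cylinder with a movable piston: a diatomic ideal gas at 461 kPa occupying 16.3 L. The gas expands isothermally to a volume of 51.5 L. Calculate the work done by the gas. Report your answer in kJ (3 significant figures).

W ≈ 8.64 kJ

Isothermal: W = nRT ln(V₂/V₁) = P₁V₁ ln(V₂/V₁).
P₁V₁ = (461 kPa)(16.3 L) = 7514 J.
W = 7514 × ln(51.5/16.3) = 7514 × 1.15
W_by_gas = 8645 J.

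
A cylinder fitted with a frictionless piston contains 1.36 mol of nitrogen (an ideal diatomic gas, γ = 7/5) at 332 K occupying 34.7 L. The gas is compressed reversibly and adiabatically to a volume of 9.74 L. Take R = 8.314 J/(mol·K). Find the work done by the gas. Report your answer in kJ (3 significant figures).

W ≈ -6.22 kJ

Adiabatic: TV^(γ−1) = const with γ = 7/5.
T₂ = T₁ (V₁/V₂)^(γ−1) = 332 × (34.7/9.74)^0.4 = 332 × 1.662 = 551.9 K.
W_by = nCᵥ(T₁ − T₂) = (1.36)(20.79)(332 − 551.9) = -6216 J.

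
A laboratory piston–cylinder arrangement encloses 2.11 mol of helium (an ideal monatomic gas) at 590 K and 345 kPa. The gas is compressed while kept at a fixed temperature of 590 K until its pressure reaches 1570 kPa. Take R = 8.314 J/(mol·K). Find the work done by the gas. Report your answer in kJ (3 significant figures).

W ≈ -15.7 kJ

Isothermal process: W = nRT ln(V₂/V₁) = nRT ln(P₁/P₂).
W = (2.11)(8.314)(590) × ln(345/1570)
  = 10350 × ln(0.2197) = 10350 × -1.515
W_by_gas = -15683 J.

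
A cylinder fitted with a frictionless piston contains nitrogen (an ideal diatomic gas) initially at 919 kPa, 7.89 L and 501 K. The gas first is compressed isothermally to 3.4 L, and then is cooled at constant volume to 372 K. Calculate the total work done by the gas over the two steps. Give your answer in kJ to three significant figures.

W_total ≈ -6.10 kJ

Step 1 (isothermal): W = P₁V₁ ln(V₂/V₁) = (7251) ln(3.4/7.89) = -6104 J.
Step 2 (isochoric): W = 0 (constant volume).
W_total = -6104 + 0 = -6104 J.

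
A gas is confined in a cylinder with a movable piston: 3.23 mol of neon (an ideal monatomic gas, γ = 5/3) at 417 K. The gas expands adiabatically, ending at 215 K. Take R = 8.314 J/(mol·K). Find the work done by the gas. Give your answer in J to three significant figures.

W ≈ 8140 J

Adiabatic ⇒ Q = 0, so W_by = −ΔU = nCᵥ(T₁ − T₂).
Cᵥ = 3R/2 = 12.47 J/(mol·K).
W = (3.23)(12.47)(417 − 215) = 8137 J.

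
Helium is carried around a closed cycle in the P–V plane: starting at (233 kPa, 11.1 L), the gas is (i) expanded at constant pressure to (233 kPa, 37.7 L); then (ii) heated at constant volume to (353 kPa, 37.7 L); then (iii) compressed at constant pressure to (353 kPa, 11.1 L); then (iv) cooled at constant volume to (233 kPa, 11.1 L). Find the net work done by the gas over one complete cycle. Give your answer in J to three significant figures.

W_net ≈ -3190 J

Constant-volume legs do no work.
W(i) = (233)(37.7 − 11.1) = 6198 J; W(iii) = (353)(11.1 − 37.7) = -9390 J.
W_net = 6198 − 9390 = -3192 J (the counter-clockwise enclosed area).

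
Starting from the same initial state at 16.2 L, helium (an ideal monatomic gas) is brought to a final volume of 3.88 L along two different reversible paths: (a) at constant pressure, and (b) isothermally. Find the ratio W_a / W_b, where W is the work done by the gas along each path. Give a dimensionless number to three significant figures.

W_a / W_b ≈ 0.532

Path (a) isobaric: W = P₁(V₂ − V₁) → W_a/(P₁V₁) = -0.7605.
Path (b) isothermal: W = P₁V₁ ln(V₂/V₁) → W_b/(P₁V₁) = -1.429.
W_a / W_b = -0.7605 / -1.429 = 0.5321.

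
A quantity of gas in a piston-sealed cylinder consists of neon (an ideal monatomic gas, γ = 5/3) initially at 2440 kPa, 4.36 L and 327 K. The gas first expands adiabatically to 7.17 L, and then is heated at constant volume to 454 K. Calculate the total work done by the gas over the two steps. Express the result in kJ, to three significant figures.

Step 1 (adiabatic): W = (P₁V₁ − P₂V₂)/(γ−1) = (10638 − 7636)/0.667 = 4504 J.
Step 2 (isochoric): W = 0 (constant volume).
W_total = 4504 + 0 = 4504 J.

W_total ≈ 4.50 kJ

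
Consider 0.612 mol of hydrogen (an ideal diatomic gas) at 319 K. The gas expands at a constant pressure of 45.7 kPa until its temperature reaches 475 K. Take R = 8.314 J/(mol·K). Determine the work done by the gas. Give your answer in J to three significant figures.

W ≈ 794 J

Isobaric: W = P ΔV = nR ΔT.
W = (0.612)(8.314)(475 − 319) = 793.8 J.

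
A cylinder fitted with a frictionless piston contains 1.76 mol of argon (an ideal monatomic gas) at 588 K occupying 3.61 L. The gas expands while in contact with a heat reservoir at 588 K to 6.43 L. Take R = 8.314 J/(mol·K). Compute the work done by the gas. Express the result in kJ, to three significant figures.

Isothermal: W = nRT ln(V₂/V₁).
W = (1.76)(8.314)(588) × ln(6.43/3.61)
  = 8604 × 0.5773
W_by_gas = 4967 J.

W ≈ 4.97 kJ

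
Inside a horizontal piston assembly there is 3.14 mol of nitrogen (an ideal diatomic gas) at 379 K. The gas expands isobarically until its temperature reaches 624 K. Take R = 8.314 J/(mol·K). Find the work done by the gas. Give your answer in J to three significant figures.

W ≈ 6400 J

Isobaric: W = P ΔV = nR ΔT.
W = (3.14)(8.314)(624 − 379) = 6396 J.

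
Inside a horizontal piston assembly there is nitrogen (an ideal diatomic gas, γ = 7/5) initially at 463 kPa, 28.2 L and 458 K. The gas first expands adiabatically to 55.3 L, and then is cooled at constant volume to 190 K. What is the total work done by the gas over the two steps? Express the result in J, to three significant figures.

Step 1 (adiabatic): W = (P₁V₁ − P₂V₂)/(γ−1) = (13057 − 9973)/0.4 = 7708 J.
Step 2 (isochoric): W = 0 (constant volume).
W_total = 7708 + 0 = 7708 J.

W_total ≈ 7710 J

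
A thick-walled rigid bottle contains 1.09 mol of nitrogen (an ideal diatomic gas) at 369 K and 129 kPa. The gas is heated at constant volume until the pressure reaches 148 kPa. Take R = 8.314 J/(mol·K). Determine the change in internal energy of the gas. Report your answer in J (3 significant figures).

Constant volume ⇒ W = 0, so Q = ΔU = nCᵥΔT with Cᵥ = 5R/2 = 20.79 J/(mol·K).
At constant V, T₂/T₁ = P₂/P₁ ⇒ ΔT = T₁(P₂/P₁ − 1) = 369·(148/129 − 1) = 54.35 K.
ΔU = (1.09)(20.79)(54.35) = 1231 J.

ΔU ≈ 1230 J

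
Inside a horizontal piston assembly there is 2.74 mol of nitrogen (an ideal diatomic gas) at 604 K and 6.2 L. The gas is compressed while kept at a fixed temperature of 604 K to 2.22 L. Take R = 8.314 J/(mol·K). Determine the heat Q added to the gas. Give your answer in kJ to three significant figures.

Q ≈ -14.1 kJ

Isothermal ⇒ ΔU = 0, so Q = W = nRT ln(V₂/V₁).
Q = (2.74)(8.314)(604) ln(2.22/6.2) = 13759 × -1.027 = -14131 J.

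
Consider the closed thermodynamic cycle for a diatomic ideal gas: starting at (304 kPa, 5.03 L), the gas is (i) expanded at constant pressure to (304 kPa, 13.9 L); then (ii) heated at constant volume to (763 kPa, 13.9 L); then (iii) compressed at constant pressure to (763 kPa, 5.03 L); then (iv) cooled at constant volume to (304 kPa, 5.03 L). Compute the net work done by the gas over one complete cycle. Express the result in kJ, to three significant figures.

Constant-volume legs do no work.
W(i) = (304)(13.9 − 5.03) = 2696 J; W(iii) = (763)(5.03 − 13.9) = -6768 J.
W_net = 2696 − 6768 = -4071 J (the counter-clockwise enclosed area).

W_net ≈ -4.07 kJ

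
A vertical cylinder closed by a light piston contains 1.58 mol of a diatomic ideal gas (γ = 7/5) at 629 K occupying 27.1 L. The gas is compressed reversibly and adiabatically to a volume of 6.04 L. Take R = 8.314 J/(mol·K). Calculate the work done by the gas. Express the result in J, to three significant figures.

Adiabatic: TV^(γ−1) = const with γ = 7/5.
T₂ = T₁ (V₁/V₂)^(γ−1) = 629 × (27.1/6.04)^0.4 = 629 × 1.823 = 1147 K.
W_by = nCᵥ(T₁ − T₂) = (1.58)(20.79)(629 − 1147) = -16999 J.

W ≈ -17000 J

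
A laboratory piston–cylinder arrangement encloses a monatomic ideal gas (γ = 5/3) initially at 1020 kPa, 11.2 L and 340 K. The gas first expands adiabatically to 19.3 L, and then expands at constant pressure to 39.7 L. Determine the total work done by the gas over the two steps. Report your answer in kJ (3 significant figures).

W_total ≈ 13.6 kJ

Step 1 (adiabatic): W = (P₁V₁ − P₂V₂)/(γ−1) = (11424 − 7948)/0.667 = 5214 J.
After step 1: P = 411.8 kPa, V = 19.3 L, T = 236.5 K.
Step 2 (isobaric): W = PΔV = (411.8 kPa)(39.7 − 19.3 L) = 8401 J.
W_total = 5214 + 8401 = 13615 J.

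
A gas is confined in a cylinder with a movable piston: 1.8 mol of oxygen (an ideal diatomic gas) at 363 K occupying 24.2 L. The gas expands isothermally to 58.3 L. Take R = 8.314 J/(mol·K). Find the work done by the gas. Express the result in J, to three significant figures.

Isothermal: W = nRT ln(V₂/V₁).
W = (1.8)(8.314)(363) × ln(58.3/24.2)
  = 5432 × 0.8792
W_by_gas = 4776 J.

W ≈ 4780 J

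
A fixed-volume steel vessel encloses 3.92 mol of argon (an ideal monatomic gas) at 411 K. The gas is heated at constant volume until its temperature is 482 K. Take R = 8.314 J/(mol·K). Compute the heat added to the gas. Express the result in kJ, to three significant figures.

Q ≈ 3.47 kJ

Constant volume ⇒ W = 0, so Q = ΔU = nCᵥΔT with Cᵥ = 3R/2 = 12.47 J/(mol·K).
ΔU = (3.92)(12.47)(482 − 411) = 3471 J.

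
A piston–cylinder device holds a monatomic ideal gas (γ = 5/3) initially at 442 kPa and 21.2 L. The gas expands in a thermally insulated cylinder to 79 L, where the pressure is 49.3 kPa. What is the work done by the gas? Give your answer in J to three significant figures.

W ≈ 8210 J

Adiabatic: W = (P₁V₁ − P₂V₂)/(γ − 1) with γ = 5/3.
P₁V₁ = 9370 J, P₂V₂ = 3895 J.
W = (9370 − 3895) / 0.6667 = 8214 J.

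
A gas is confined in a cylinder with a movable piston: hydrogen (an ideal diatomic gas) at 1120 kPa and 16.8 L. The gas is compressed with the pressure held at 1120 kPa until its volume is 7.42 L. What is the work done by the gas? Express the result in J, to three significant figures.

Isobaric: W = P ΔV.
W = (1120 kPa)(7.42 − 16.8 L) = (1120)(-9.38) = -10506 J.

W ≈ -10500 J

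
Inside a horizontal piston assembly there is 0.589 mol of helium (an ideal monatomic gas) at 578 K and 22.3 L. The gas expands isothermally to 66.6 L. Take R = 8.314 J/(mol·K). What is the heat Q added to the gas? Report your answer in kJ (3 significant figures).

Q ≈ 3.10 kJ

Isothermal ⇒ ΔU = 0, so Q = W = nRT ln(V₂/V₁).
Q = (0.589)(8.314)(578) ln(66.6/22.3) = 2830 × 1.094 = 3097 J.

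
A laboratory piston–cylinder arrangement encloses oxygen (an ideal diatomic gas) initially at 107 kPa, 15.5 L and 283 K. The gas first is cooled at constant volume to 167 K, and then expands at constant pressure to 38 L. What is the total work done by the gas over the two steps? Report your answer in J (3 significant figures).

W_total ≈ 1420 J

Step 1 (isochoric): W = 0 (constant volume).
After step 1: P = 63.14 kPa (V unchanged).
Step 2 (isobaric): W = PΔV = (63.14 kPa)(38 − 15.5 L) = 1421 J.
W_total = 0 + 1421 = 1421 J.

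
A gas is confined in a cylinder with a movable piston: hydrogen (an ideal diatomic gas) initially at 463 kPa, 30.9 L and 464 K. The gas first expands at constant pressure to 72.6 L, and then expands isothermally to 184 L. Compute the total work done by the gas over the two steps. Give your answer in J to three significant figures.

Step 1 (isobaric): W = PΔV = (463 kPa)(72.6 − 30.9 L) = 19307 J.
After step 1: P = 463 kPa, V = 72.6 L, T = 1090 K.
Step 2 (isothermal): W = P₁V₁ ln(V₂/V₁) = (33614) ln(184/72.6) = 31260 J.
W_total = 19307 + 31260 = 50567 J.

W_total ≈ 50600 J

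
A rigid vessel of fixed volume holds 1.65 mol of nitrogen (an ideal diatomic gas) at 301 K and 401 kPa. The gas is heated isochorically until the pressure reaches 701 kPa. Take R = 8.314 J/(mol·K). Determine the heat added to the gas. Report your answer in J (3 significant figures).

Constant volume ⇒ W = 0, so Q = ΔU = nCᵥΔT with Cᵥ = 5R/2 = 20.79 J/(mol·K).
At constant V, T₂/T₁ = P₂/P₁ ⇒ ΔT = T₁(P₂/P₁ − 1) = 301·(701/401 − 1) = 225.2 K.
ΔU = (1.65)(20.79)(225.2) = 7723 J.

Q ≈ 7720 J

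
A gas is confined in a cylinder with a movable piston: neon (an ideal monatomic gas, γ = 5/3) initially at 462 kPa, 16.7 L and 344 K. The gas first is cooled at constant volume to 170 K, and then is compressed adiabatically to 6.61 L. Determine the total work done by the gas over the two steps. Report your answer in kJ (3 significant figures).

Step 1 (isochoric): W = 0 (constant volume).
After step 1: P = 228.3 kPa (V unchanged).
Step 2 (adiabatic): W = (P₁V₁ − P₂V₂)/(γ−1) = (3813 − 7073)/0.667 = -4890 J.
W_total = 0 − 4890 = -4890 J.

W_total ≈ -4.89 kJ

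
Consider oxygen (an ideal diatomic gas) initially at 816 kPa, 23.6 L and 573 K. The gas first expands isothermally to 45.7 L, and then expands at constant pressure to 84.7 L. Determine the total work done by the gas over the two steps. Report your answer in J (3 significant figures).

Step 1 (isothermal): W = P₁V₁ ln(V₂/V₁) = (19258) ln(45.7/23.6) = 12726 J.
After step 1: P = 421.4 kPa, V = 45.7 L, T = 573 K.
Step 2 (isobaric): W = PΔV = (421.4 kPa)(84.7 − 45.7 L) = 16434 J.
W_total = 12726 + 16434 = 29161 J.

W_total ≈ 29200 J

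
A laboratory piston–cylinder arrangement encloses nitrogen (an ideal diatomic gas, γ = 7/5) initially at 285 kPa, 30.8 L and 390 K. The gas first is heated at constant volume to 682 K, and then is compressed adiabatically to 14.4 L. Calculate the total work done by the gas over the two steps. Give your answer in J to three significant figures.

Step 1 (isochoric): W = 0 (constant volume).
After step 1: P = 498.4 kPa (V unchanged).
Step 2 (adiabatic): W = (P₁V₁ − P₂V₂)/(γ−1) = (15350 − 20806)/0.4 = -13640 J.
W_total = 0 − 13640 = -13640 J.

W_total ≈ -13600 J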